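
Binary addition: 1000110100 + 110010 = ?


Align and add column by column (LSB to MSB, carry propagating):
  01000110100
+ 00000110010
  -----------
  col 0: 0 + 0 + 0 (carry in) = 0 → bit 0, carry out 0
  col 1: 0 + 1 + 0 (carry in) = 1 → bit 1, carry out 0
  col 2: 1 + 0 + 0 (carry in) = 1 → bit 1, carry out 0
  col 3: 0 + 0 + 0 (carry in) = 0 → bit 0, carry out 0
  col 4: 1 + 1 + 0 (carry in) = 2 → bit 0, carry out 1
  col 5: 1 + 1 + 1 (carry in) = 3 → bit 1, carry out 1
  col 6: 0 + 0 + 1 (carry in) = 1 → bit 1, carry out 0
  col 7: 0 + 0 + 0 (carry in) = 0 → bit 0, carry out 0
  col 8: 0 + 0 + 0 (carry in) = 0 → bit 0, carry out 0
  col 9: 1 + 0 + 0 (carry in) = 1 → bit 1, carry out 0
  col 10: 0 + 0 + 0 (carry in) = 0 → bit 0, carry out 0
Reading bits MSB→LSB: 01001100110
Strip leading zeros: 1001100110
= 1001100110


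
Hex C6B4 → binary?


Each hex digit → 4 binary bits:
  C = 1100
  6 = 0110
  B = 1011
  4 = 0100
Concatenate: 1100 0110 1011 0100
= 1100011010110100


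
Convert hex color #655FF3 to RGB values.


Hex: #655FF3
R = 65₁₆ = 101
G = 5F₁₆ = 95
B = F3₁₆ = 243
= RGB(101, 95, 243)


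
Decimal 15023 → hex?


Divide by 16 repeatedly:
15023 ÷ 16 = 938 remainder 15 (F)
938 ÷ 16 = 58 remainder 10 (A)
58 ÷ 16 = 3 remainder 10 (A)
3 ÷ 16 = 0 remainder 3 (3)
Reading remainders bottom-up:
= 0x3AAF


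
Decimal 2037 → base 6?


Divide by 6 repeatedly:
2037 ÷ 6 = 339 remainder 3
339 ÷ 6 = 56 remainder 3
56 ÷ 6 = 9 remainder 2
9 ÷ 6 = 1 remainder 3
1 ÷ 6 = 0 remainder 1
Reading remainders bottom-up:
= 13233


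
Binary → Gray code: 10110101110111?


Binary: 10110101110111
Gray code: G = B XOR (B >> 1)
B >> 1 = 01011010111011
10110101110111 XOR 01011010111011:
  1 XOR 0 = 1
  0 XOR 1 = 1
  1 XOR 0 = 1
  1 XOR 1 = 0
  0 XOR 1 = 1
  1 XOR 0 = 1
  0 XOR 1 = 1
  1 XOR 0 = 1
  1 XOR 1 = 0
  1 XOR 1 = 0
  0 XOR 1 = 1
  1 XOR 0 = 1
  1 XOR 1 = 0
  1 XOR 1 = 0
= 11101111001100


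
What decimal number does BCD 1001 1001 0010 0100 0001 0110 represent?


Each 4-bit group → digit:
  1001 → 9
  1001 → 9
  0010 → 2
  0100 → 4
  0001 → 1
  0110 → 6
= 992416


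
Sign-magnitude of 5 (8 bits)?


Sign bit: 0 (positive)
Magnitude: 5 = 0000101
= 00000101


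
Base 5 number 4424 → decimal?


Positional values (base 5):
  4 × 5^0 = 4 × 1 = 4
  2 × 5^1 = 2 × 5 = 10
  4 × 5^2 = 4 × 25 = 100
  4 × 5^3 = 4 × 125 = 500
Sum = 4 + 10 + 100 + 500
= 614


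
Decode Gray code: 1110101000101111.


Gray code: 1110101000101111
MSB stays the same: 1
Each subsequent bit = prev_binary XOR current_gray:
  B[1] = 1 XOR 1 = 0
  B[2] = 0 XOR 1 = 1
  B[3] = 1 XOR 0 = 1
  B[4] = 1 XOR 1 = 0
  B[5] = 0 XOR 0 = 0
  B[6] = 0 XOR 1 = 1
  B[7] = 1 XOR 0 = 1
  B[8] = 1 XOR 0 = 1
  B[9] = 1 XOR 0 = 1
  B[10] = 1 XOR 1 = 0
  B[11] = 0 XOR 0 = 0
  B[12] = 0 XOR 1 = 1
  B[13] = 1 XOR 1 = 0
  B[14] = 0 XOR 1 = 1
  B[15] = 1 XOR 1 = 0
= 1011001111001010 (46026 decimal)


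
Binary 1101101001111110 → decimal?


Positional values:
Bit 1: 1 × 2^1 = 2
Bit 2: 1 × 2^2 = 4
Bit 3: 1 × 2^3 = 8
Bit 4: 1 × 2^4 = 16
Bit 5: 1 × 2^5 = 32
Bit 6: 1 × 2^6 = 64
Bit 9: 1 × 2^9 = 512
Bit 11: 1 × 2^11 = 2048
Bit 12: 1 × 2^12 = 4096
Bit 14: 1 × 2^14 = 16384
Bit 15: 1 × 2^15 = 32768
Sum = 2 + 4 + 8 + 16 + 32 + 64 + 512 + 2048 + 4096 + 16384 + 32768
= 55934


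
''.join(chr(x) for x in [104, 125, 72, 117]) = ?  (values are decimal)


Codes (decimal): 104 125 72 117
Per-code ASCII lookup:
  104  (range 97-122: lowercase, 104 - 97 = 7) → 'h'
  125  (special character) → '}'
  72  (range 65-90: uppercase, 72 - 65 = 7) → 'H'
  117  (range 97-122: lowercase, 117 - 97 = 20) → 'u'
= 'h}Hu'


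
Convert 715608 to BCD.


Each digit → 4-bit binary:
  7 → 0111
  1 → 0001
  5 → 0101
  6 → 0110
  0 → 0000
  8 → 1000
= 0111 0001 0101 0110 0000 1000


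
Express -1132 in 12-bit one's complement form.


Original: 010001101100
Invert all bits:
  bit 0: 0 → 1
  bit 1: 1 → 0
  bit 2: 0 → 1
  bit 3: 0 → 1
  bit 4: 0 → 1
  bit 5: 1 → 0
  bit 6: 1 → 0
  bit 7: 0 → 1
  bit 8: 1 → 0
  bit 9: 1 → 0
  bit 10: 0 → 1
  bit 11: 0 → 1
= 101110010011


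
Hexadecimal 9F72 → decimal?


Positional values:
Position 0: 2 × 16^0 = 2 × 1 = 2
Position 1: 7 × 16^1 = 7 × 16 = 112
Position 2: F × 16^2 = 15 × 256 = 3840
Position 3: 9 × 16^3 = 9 × 4096 = 36864
Sum = 2 + 112 + 3840 + 36864
= 40818


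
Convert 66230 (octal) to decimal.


Positional values:
Position 0: 0 × 8^0 = 0
Position 1: 3 × 8^1 = 24
Position 2: 2 × 8^2 = 128
Position 3: 6 × 8^3 = 3072
Position 4: 6 × 8^4 = 24576
Sum = 0 + 24 + 128 + 3072 + 24576
= 27800


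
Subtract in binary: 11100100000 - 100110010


Align and subtract column by column (LSB to MSB, borrowing when needed):
  11100100000
- 00100110010
  -----------
  col 0: (0 - 0 borrow-in) - 0 → 0 - 0 = 0, borrow out 0
  col 1: (0 - 0 borrow-in) - 1 → borrow from next column: (0+2) - 1 = 1, borrow out 1
  col 2: (0 - 1 borrow-in) - 0 → borrow from next column: (-1+2) - 0 = 1, borrow out 1
  col 3: (0 - 1 borrow-in) - 0 → borrow from next column: (-1+2) - 0 = 1, borrow out 1
  col 4: (0 - 1 borrow-in) - 1 → borrow from next column: (-1+2) - 1 = 0, borrow out 1
  col 5: (1 - 1 borrow-in) - 1 → borrow from next column: (0+2) - 1 = 1, borrow out 1
  col 6: (0 - 1 borrow-in) - 0 → borrow from next column: (-1+2) - 0 = 1, borrow out 1
  col 7: (0 - 1 borrow-in) - 0 → borrow from next column: (-1+2) - 0 = 1, borrow out 1
  col 8: (1 - 1 borrow-in) - 1 → borrow from next column: (0+2) - 1 = 1, borrow out 1
  col 9: (1 - 1 borrow-in) - 0 → 0 - 0 = 0, borrow out 0
  col 10: (1 - 0 borrow-in) - 0 → 1 - 0 = 1, borrow out 0
Reading bits MSB→LSB: 10111101110
Strip leading zeros: 10111101110
= 10111101110


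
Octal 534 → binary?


Each octal digit → 3 binary bits:
  5 = 101
  3 = 011
  4 = 100
Concatenate: 101 011 100
= 101011100


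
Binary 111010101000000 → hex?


Group into 4-bit nibbles: 0111010101000000
  0111 = 7
  0101 = 5
  0100 = 4
  0000 = 0
= 0x7540


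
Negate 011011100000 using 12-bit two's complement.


Original: 011011100000
Step 1 - Invert all bits: 100100011111
Step 2 - Add 1: 100100011111 + 1
= 100100100000 (represents -1760)


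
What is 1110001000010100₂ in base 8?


Group into 3-bit groups: 001110001000010100
  001 = 1
  110 = 6
  001 = 1
  000 = 0
  010 = 2
  100 = 4
= 0o161024


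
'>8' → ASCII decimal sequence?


String: '>8'  (2 characters)
Per-character ASCII lookup:
  '>': special character: '>' = 62
  '8': digits start at 48: '8' = 48 + 8 = 56
= 62 56


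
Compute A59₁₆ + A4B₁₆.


Align and add column by column (LSB to MSB, each column mod 16 with carry):
  0A59
+ 0A4B
  ----
  col 0: 9(9) + B(11) + 0 (carry in) = 20 → 4(4), carry out 1
  col 1: 5(5) + 4(4) + 1 (carry in) = 10 → A(10), carry out 0
  col 2: A(10) + A(10) + 0 (carry in) = 20 → 4(4), carry out 1
  col 3: 0(0) + 0(0) + 1 (carry in) = 1 → 1(1), carry out 0
Reading digits MSB→LSB: 14A4
Strip leading zeros: 14A4
= 0x14A4


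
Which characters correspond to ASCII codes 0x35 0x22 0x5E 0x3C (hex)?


Codes (hex): 0x35 0x22 0x5E 0x3C
Per-code ASCII lookup:
  0x35 = 53  (range 48-57: digits, 53 - 48 = 5) → '5'
  0x22 = 34  (special character) → '"'
  0x5E = 94  (special character) → '^'
  0x3C = 60  (special character) → '<'
= '5"^<'


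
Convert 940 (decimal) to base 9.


Divide by 9 repeatedly:
940 ÷ 9 = 104 remainder 4
104 ÷ 9 = 11 remainder 5
11 ÷ 9 = 1 remainder 2
1 ÷ 9 = 0 remainder 1
Reading remainders bottom-up:
= 1254


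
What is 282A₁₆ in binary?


Each hex digit → 4 binary bits:
  2 = 0010
  8 = 1000
  2 = 0010
  A = 1010
Concatenate: 0010 1000 0010 1010
= 0010100000101010


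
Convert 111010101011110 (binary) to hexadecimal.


Group into 4-bit nibbles: 0111010101011110
  0111 = 7
  0101 = 5
  0101 = 5
  1110 = E
= 0x755E


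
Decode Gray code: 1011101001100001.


Gray code: 1011101001100001
MSB stays the same: 1
Each subsequent bit = prev_binary XOR current_gray:
  B[1] = 1 XOR 0 = 1
  B[2] = 1 XOR 1 = 0
  B[3] = 0 XOR 1 = 1
  B[4] = 1 XOR 1 = 0
  B[5] = 0 XOR 0 = 0
  B[6] = 0 XOR 1 = 1
  B[7] = 1 XOR 0 = 1
  B[8] = 1 XOR 0 = 1
  B[9] = 1 XOR 1 = 0
  B[10] = 0 XOR 1 = 1
  B[11] = 1 XOR 0 = 1
  B[12] = 1 XOR 0 = 1
  B[13] = 1 XOR 0 = 1
  B[14] = 1 XOR 0 = 1
  B[15] = 1 XOR 1 = 0
= 1101001110111110 (54206 decimal)


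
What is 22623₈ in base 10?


Positional values:
Position 0: 3 × 8^0 = 3
Position 1: 2 × 8^1 = 16
Position 2: 6 × 8^2 = 384
Position 3: 2 × 8^3 = 1024
Position 4: 2 × 8^4 = 8192
Sum = 3 + 16 + 384 + 1024 + 8192
= 9619


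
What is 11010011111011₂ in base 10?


Positional values:
Bit 0: 1 × 2^0 = 1
Bit 1: 1 × 2^1 = 2
Bit 3: 1 × 2^3 = 8
Bit 4: 1 × 2^4 = 16
Bit 5: 1 × 2^5 = 32
Bit 6: 1 × 2^6 = 64
Bit 7: 1 × 2^7 = 128
Bit 10: 1 × 2^10 = 1024
Bit 12: 1 × 2^12 = 4096
Bit 13: 1 × 2^13 = 8192
Sum = 1 + 2 + 8 + 16 + 32 + 64 + 128 + 1024 + 4096 + 8192
= 13563


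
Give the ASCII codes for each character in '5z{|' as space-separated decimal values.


String: '5z{|'  (4 characters)
Per-character ASCII lookup:
  '5': digits start at 48: '5' = 48 + 5 = 53
  'z': lowercase starts at 97: 'z' = 97 + 25 = 122
  '{': special character: '{' = 123
  '|': special character: '|' = 124
= 53 122 123 124


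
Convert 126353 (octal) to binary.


Each octal digit → 3 binary bits:
  1 = 001
  2 = 010
  6 = 110
  3 = 011
  5 = 101
  3 = 011
Concatenate: 001 010 110 011 101 011
= 001010110011101011


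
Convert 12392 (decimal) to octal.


Divide by 8 repeatedly:
12392 ÷ 8 = 1549 remainder 0
1549 ÷ 8 = 193 remainder 5
193 ÷ 8 = 24 remainder 1
24 ÷ 8 = 3 remainder 0
3 ÷ 8 = 0 remainder 3
Reading remainders bottom-up:
= 0o30150


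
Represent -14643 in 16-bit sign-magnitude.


Sign bit: 1 (negative)
Magnitude: 14643 = 011100100110011
= 1011100100110011


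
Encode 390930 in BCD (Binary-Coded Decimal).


Each digit → 4-bit binary:
  3 → 0011
  9 → 1001
  0 → 0000
  9 → 1001
  3 → 0011
  0 → 0000
= 0011 1001 0000 1001 0011 0000


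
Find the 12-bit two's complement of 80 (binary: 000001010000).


Original: 000001010000
Step 1 - Invert all bits: 111110101111
Step 2 - Add 1: 111110101111 + 1
= 111110110000 (represents -80)


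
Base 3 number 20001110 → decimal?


Positional values (base 3):
  0 × 3^0 = 0 × 1 = 0
  1 × 3^1 = 1 × 3 = 3
  1 × 3^2 = 1 × 9 = 9
  1 × 3^3 = 1 × 27 = 27
  0 × 3^4 = 0 × 81 = 0
  0 × 3^5 = 0 × 243 = 0
  0 × 3^6 = 0 × 729 = 0
  2 × 3^7 = 2 × 2187 = 4374
Sum = 0 + 3 + 9 + 27 + 0 + 0 + 0 + 4374
= 4413


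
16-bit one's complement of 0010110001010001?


Original: 0010110001010001
Invert all bits:
  bit 0: 0 → 1
  bit 1: 0 → 1
  bit 2: 1 → 0
  bit 3: 0 → 1
  bit 4: 1 → 0
  bit 5: 1 → 0
  bit 6: 0 → 1
  bit 7: 0 → 1
  bit 8: 0 → 1
  bit 9: 1 → 0
  bit 10: 0 → 1
  bit 11: 1 → 0
  bit 12: 0 → 1
  bit 13: 0 → 1
  bit 14: 0 → 1
  bit 15: 1 → 0
= 1101001110101110


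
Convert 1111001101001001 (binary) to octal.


Group into 3-bit groups: 001111001101001001
  001 = 1
  111 = 7
  001 = 1
  101 = 5
  001 = 1
  001 = 1
= 0o171511


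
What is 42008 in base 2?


Divide by 2 repeatedly:
42008 ÷ 2 = 21004 remainder 0
21004 ÷ 2 = 10502 remainder 0
10502 ÷ 2 = 5251 remainder 0
5251 ÷ 2 = 2625 remainder 1
2625 ÷ 2 = 1312 remainder 1
1312 ÷ 2 = 656 remainder 0
656 ÷ 2 = 328 remainder 0
328 ÷ 2 = 164 remainder 0
164 ÷ 2 = 82 remainder 0
82 ÷ 2 = 41 remainder 0
41 ÷ 2 = 20 remainder 1
20 ÷ 2 = 10 remainder 0
10 ÷ 2 = 5 remainder 0
5 ÷ 2 = 2 remainder 1
2 ÷ 2 = 1 remainder 0
1 ÷ 2 = 0 remainder 1
Reading remainders bottom-up:
= 1010010000011000


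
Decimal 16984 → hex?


Divide by 16 repeatedly:
16984 ÷ 16 = 1061 remainder 8 (8)
1061 ÷ 16 = 66 remainder 5 (5)
66 ÷ 16 = 4 remainder 2 (2)
4 ÷ 16 = 0 remainder 4 (4)
Reading remainders bottom-up:
= 0x4258


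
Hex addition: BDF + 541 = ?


Align and add column by column (LSB to MSB, each column mod 16 with carry):
  0BDF
+ 0541
  ----
  col 0: F(15) + 1(1) + 0 (carry in) = 16 → 0(0), carry out 1
  col 1: D(13) + 4(4) + 1 (carry in) = 18 → 2(2), carry out 1
  col 2: B(11) + 5(5) + 1 (carry in) = 17 → 1(1), carry out 1
  col 3: 0(0) + 0(0) + 1 (carry in) = 1 → 1(1), carry out 0
Reading digits MSB→LSB: 1120
Strip leading zeros: 1120
= 0x1120


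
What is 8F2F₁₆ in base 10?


Positional values:
Position 0: F × 16^0 = 15 × 1 = 15
Position 1: 2 × 16^1 = 2 × 16 = 32
Position 2: F × 16^2 = 15 × 256 = 3840
Position 3: 8 × 16^3 = 8 × 4096 = 32768
Sum = 15 + 32 + 3840 + 32768
= 36655


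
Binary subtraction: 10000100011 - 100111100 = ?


Align and subtract column by column (LSB to MSB, borrowing when needed):
  10000100011
- 00100111100
  -----------
  col 0: (1 - 0 borrow-in) - 0 → 1 - 0 = 1, borrow out 0
  col 1: (1 - 0 borrow-in) - 0 → 1 - 0 = 1, borrow out 0
  col 2: (0 - 0 borrow-in) - 1 → borrow from next column: (0+2) - 1 = 1, borrow out 1
  col 3: (0 - 1 borrow-in) - 1 → borrow from next column: (-1+2) - 1 = 0, borrow out 1
  col 4: (0 - 1 borrow-in) - 1 → borrow from next column: (-1+2) - 1 = 0, borrow out 1
  col 5: (1 - 1 borrow-in) - 1 → borrow from next column: (0+2) - 1 = 1, borrow out 1
  col 6: (0 - 1 borrow-in) - 0 → borrow from next column: (-1+2) - 0 = 1, borrow out 1
  col 7: (0 - 1 borrow-in) - 0 → borrow from next column: (-1+2) - 0 = 1, borrow out 1
  col 8: (0 - 1 borrow-in) - 1 → borrow from next column: (-1+2) - 1 = 0, borrow out 1
  col 9: (0 - 1 borrow-in) - 0 → borrow from next column: (-1+2) - 0 = 1, borrow out 1
  col 10: (1 - 1 borrow-in) - 0 → 0 - 0 = 0, borrow out 0
Reading bits MSB→LSB: 01011100111
Strip leading zeros: 1011100111
= 1011100111


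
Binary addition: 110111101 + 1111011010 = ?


Align and add column by column (LSB to MSB, carry propagating):
  00110111101
+ 01111011010
  -----------
  col 0: 1 + 0 + 0 (carry in) = 1 → bit 1, carry out 0
  col 1: 0 + 1 + 0 (carry in) = 1 → bit 1, carry out 0
  col 2: 1 + 0 + 0 (carry in) = 1 → bit 1, carry out 0
  col 3: 1 + 1 + 0 (carry in) = 2 → bit 0, carry out 1
  col 4: 1 + 1 + 1 (carry in) = 3 → bit 1, carry out 1
  col 5: 1 + 0 + 1 (carry in) = 2 → bit 0, carry out 1
  col 6: 0 + 1 + 1 (carry in) = 2 → bit 0, carry out 1
  col 7: 1 + 1 + 1 (carry in) = 3 → bit 1, carry out 1
  col 8: 1 + 1 + 1 (carry in) = 3 → bit 1, carry out 1
  col 9: 0 + 1 + 1 (carry in) = 2 → bit 0, carry out 1
  col 10: 0 + 0 + 1 (carry in) = 1 → bit 1, carry out 0
Reading bits MSB→LSB: 10110010111
Strip leading zeros: 10110010111
= 10110010111


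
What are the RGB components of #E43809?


Hex: #E43809
R = E4₁₆ = 228
G = 38₁₆ = 56
B = 09₁₆ = 9
= RGB(228, 56, 9)


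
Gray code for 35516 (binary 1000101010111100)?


Binary: 1000101010111100
Gray code: G = B XOR (B >> 1)
B >> 1 = 0100010101011110
1000101010111100 XOR 0100010101011110:
  1 XOR 0 = 1
  0 XOR 1 = 1
  0 XOR 0 = 0
  0 XOR 0 = 0
  1 XOR 0 = 1
  0 XOR 1 = 1
  1 XOR 0 = 1
  0 XOR 1 = 1
  1 XOR 0 = 1
  0 XOR 1 = 1
  1 XOR 0 = 1
  1 XOR 1 = 0
  1 XOR 1 = 0
  1 XOR 1 = 0
  0 XOR 1 = 1
  0 XOR 0 = 0
= 1100111111100010


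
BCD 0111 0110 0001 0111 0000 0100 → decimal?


Each 4-bit group → digit:
  0111 → 7
  0110 → 6
  0001 → 1
  0111 → 7
  0000 → 0
  0100 → 4
= 761704


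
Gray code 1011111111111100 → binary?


Gray code: 1011111111111100
MSB stays the same: 1
Each subsequent bit = prev_binary XOR current_gray:
  B[1] = 1 XOR 0 = 1
  B[2] = 1 XOR 1 = 0
  B[3] = 0 XOR 1 = 1
  B[4] = 1 XOR 1 = 0
  B[5] = 0 XOR 1 = 1
  B[6] = 1 XOR 1 = 0
  B[7] = 0 XOR 1 = 1
  B[8] = 1 XOR 1 = 0
  B[9] = 0 XOR 1 = 1
  B[10] = 1 XOR 1 = 0
  B[11] = 0 XOR 1 = 1
  B[12] = 1 XOR 1 = 0
  B[13] = 0 XOR 1 = 1
  B[14] = 1 XOR 0 = 1
  B[15] = 1 XOR 0 = 1
= 1101010101010111 (54615 decimal)


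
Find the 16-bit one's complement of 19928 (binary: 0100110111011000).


Original: 0100110111011000
Invert all bits:
  bit 0: 0 → 1
  bit 1: 1 → 0
  bit 2: 0 → 1
  bit 3: 0 → 1
  bit 4: 1 → 0
  bit 5: 1 → 0
  bit 6: 0 → 1
  bit 7: 1 → 0
  bit 8: 1 → 0
  bit 9: 1 → 0
  bit 10: 0 → 1
  bit 11: 1 → 0
  bit 12: 1 → 0
  bit 13: 0 → 1
  bit 14: 0 → 1
  bit 15: 0 → 1
= 1011001000100111


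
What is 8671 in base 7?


Divide by 7 repeatedly:
8671 ÷ 7 = 1238 remainder 5
1238 ÷ 7 = 176 remainder 6
176 ÷ 7 = 25 remainder 1
25 ÷ 7 = 3 remainder 4
3 ÷ 7 = 0 remainder 3
Reading remainders bottom-up:
= 34165


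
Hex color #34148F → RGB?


Hex: #34148F
R = 34₁₆ = 52
G = 14₁₆ = 20
B = 8F₁₆ = 143
= RGB(52, 20, 143)


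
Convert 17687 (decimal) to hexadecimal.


Divide by 16 repeatedly:
17687 ÷ 16 = 1105 remainder 7 (7)
1105 ÷ 16 = 69 remainder 1 (1)
69 ÷ 16 = 4 remainder 5 (5)
4 ÷ 16 = 0 remainder 4 (4)
Reading remainders bottom-up:
= 0x4517


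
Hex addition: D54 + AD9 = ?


Align and add column by column (LSB to MSB, each column mod 16 with carry):
  0D54
+ 0AD9
  ----
  col 0: 4(4) + 9(9) + 0 (carry in) = 13 → D(13), carry out 0
  col 1: 5(5) + D(13) + 0 (carry in) = 18 → 2(2), carry out 1
  col 2: D(13) + A(10) + 1 (carry in) = 24 → 8(8), carry out 1
  col 3: 0(0) + 0(0) + 1 (carry in) = 1 → 1(1), carry out 0
Reading digits MSB→LSB: 182D
Strip leading zeros: 182D
= 0x182D


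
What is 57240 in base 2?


Divide by 2 repeatedly:
57240 ÷ 2 = 28620 remainder 0
28620 ÷ 2 = 14310 remainder 0
14310 ÷ 2 = 7155 remainder 0
7155 ÷ 2 = 3577 remainder 1
3577 ÷ 2 = 1788 remainder 1
1788 ÷ 2 = 894 remainder 0
894 ÷ 2 = 447 remainder 0
447 ÷ 2 = 223 remainder 1
223 ÷ 2 = 111 remainder 1
111 ÷ 2 = 55 remainder 1
55 ÷ 2 = 27 remainder 1
27 ÷ 2 = 13 remainder 1
13 ÷ 2 = 6 remainder 1
6 ÷ 2 = 3 remainder 0
3 ÷ 2 = 1 remainder 1
1 ÷ 2 = 0 remainder 1
Reading remainders bottom-up:
= 1101111110011000


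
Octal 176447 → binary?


Each octal digit → 3 binary bits:
  1 = 001
  7 = 111
  6 = 110
  4 = 100
  4 = 100
  7 = 111
Concatenate: 001 111 110 100 100 111
= 001111110100100111


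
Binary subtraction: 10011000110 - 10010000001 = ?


Align and subtract column by column (LSB to MSB, borrowing when needed):
  10011000110
- 10010000001
  -----------
  col 0: (0 - 0 borrow-in) - 1 → borrow from next column: (0+2) - 1 = 1, borrow out 1
  col 1: (1 - 1 borrow-in) - 0 → 0 - 0 = 0, borrow out 0
  col 2: (1 - 0 borrow-in) - 0 → 1 - 0 = 1, borrow out 0
  col 3: (0 - 0 borrow-in) - 0 → 0 - 0 = 0, borrow out 0
  col 4: (0 - 0 borrow-in) - 0 → 0 - 0 = 0, borrow out 0
  col 5: (0 - 0 borrow-in) - 0 → 0 - 0 = 0, borrow out 0
  col 6: (1 - 0 borrow-in) - 0 → 1 - 0 = 1, borrow out 0
  col 7: (1 - 0 borrow-in) - 1 → 1 - 1 = 0, borrow out 0
  col 8: (0 - 0 borrow-in) - 0 → 0 - 0 = 0, borrow out 0
  col 9: (0 - 0 borrow-in) - 0 → 0 - 0 = 0, borrow out 0
  col 10: (1 - 0 borrow-in) - 1 → 1 - 1 = 0, borrow out 0
Reading bits MSB→LSB: 00001000101
Strip leading zeros: 1000101
= 1000101


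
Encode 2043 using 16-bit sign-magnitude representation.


Sign bit: 0 (positive)
Magnitude: 2043 = 000011111111011
= 0000011111111011


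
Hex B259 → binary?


Each hex digit → 4 binary bits:
  B = 1011
  2 = 0010
  5 = 0101
  9 = 1001
Concatenate: 1011 0010 0101 1001
= 1011001001011001


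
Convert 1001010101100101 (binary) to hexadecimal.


Group into 4-bit nibbles: 1001010101100101
  1001 = 9
  0101 = 5
  0110 = 6
  0101 = 5
= 0x9565


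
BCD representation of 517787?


Each digit → 4-bit binary:
  5 → 0101
  1 → 0001
  7 → 0111
  7 → 0111
  8 → 1000
  7 → 0111
= 0101 0001 0111 0111 1000 0111


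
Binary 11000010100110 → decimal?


Positional values:
Bit 1: 1 × 2^1 = 2
Bit 2: 1 × 2^2 = 4
Bit 5: 1 × 2^5 = 32
Bit 7: 1 × 2^7 = 128
Bit 12: 1 × 2^12 = 4096
Bit 13: 1 × 2^13 = 8192
Sum = 2 + 4 + 32 + 128 + 4096 + 8192
= 12454


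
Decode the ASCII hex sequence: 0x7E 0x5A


Codes (hex): 0x7E 0x5A
Per-code ASCII lookup:
  0x7E = 126  (special character) → '~'
  0x5A = 90  (range 65-90: uppercase, 90 - 65 = 25) → 'Z'
= '~Z'


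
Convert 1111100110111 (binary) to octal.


Group into 3-bit groups: 001111100110111
  001 = 1
  111 = 7
  100 = 4
  110 = 6
  111 = 7
= 0o17467


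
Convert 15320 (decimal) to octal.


Divide by 8 repeatedly:
15320 ÷ 8 = 1915 remainder 0
1915 ÷ 8 = 239 remainder 3
239 ÷ 8 = 29 remainder 7
29 ÷ 8 = 3 remainder 5
3 ÷ 8 = 0 remainder 3
Reading remainders bottom-up:
= 0o35730


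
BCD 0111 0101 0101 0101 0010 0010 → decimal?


Each 4-bit group → digit:
  0111 → 7
  0101 → 5
  0101 → 5
  0101 → 5
  0010 → 2
  0010 → 2
= 755522


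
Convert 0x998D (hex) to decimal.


Positional values:
Position 0: D × 16^0 = 13 × 1 = 13
Position 1: 8 × 16^1 = 8 × 16 = 128
Position 2: 9 × 16^2 = 9 × 256 = 2304
Position 3: 9 × 16^3 = 9 × 4096 = 36864
Sum = 13 + 128 + 2304 + 36864
= 39309


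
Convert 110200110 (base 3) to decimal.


Positional values (base 3):
  0 × 3^0 = 0 × 1 = 0
  1 × 3^1 = 1 × 3 = 3
  1 × 3^2 = 1 × 9 = 9
  0 × 3^3 = 0 × 27 = 0
  0 × 3^4 = 0 × 81 = 0
  2 × 3^5 = 2 × 243 = 486
  0 × 3^6 = 0 × 729 = 0
  1 × 3^7 = 1 × 2187 = 2187
  1 × 3^8 = 1 × 6561 = 6561
Sum = 0 + 3 + 9 + 0 + 0 + 486 + 0 + 2187 + 6561
= 9246


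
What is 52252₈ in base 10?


Positional values:
Position 0: 2 × 8^0 = 2
Position 1: 5 × 8^1 = 40
Position 2: 2 × 8^2 = 128
Position 3: 2 × 8^3 = 1024
Position 4: 5 × 8^4 = 20480
Sum = 2 + 40 + 128 + 1024 + 20480
= 21674


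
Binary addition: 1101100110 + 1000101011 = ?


Align and add column by column (LSB to MSB, carry propagating):
  01101100110
+ 01000101011
  -----------
  col 0: 0 + 1 + 0 (carry in) = 1 → bit 1, carry out 0
  col 1: 1 + 1 + 0 (carry in) = 2 → bit 0, carry out 1
  col 2: 1 + 0 + 1 (carry in) = 2 → bit 0, carry out 1
  col 3: 0 + 1 + 1 (carry in) = 2 → bit 0, carry out 1
  col 4: 0 + 0 + 1 (carry in) = 1 → bit 1, carry out 0
  col 5: 1 + 1 + 0 (carry in) = 2 → bit 0, carry out 1
  col 6: 1 + 0 + 1 (carry in) = 2 → bit 0, carry out 1
  col 7: 0 + 0 + 1 (carry in) = 1 → bit 1, carry out 0
  col 8: 1 + 0 + 0 (carry in) = 1 → bit 1, carry out 0
  col 9: 1 + 1 + 0 (carry in) = 2 → bit 0, carry out 1
  col 10: 0 + 0 + 1 (carry in) = 1 → bit 1, carry out 0
Reading bits MSB→LSB: 10110010001
Strip leading zeros: 10110010001
= 10110010001


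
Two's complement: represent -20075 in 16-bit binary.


Original: 0100111001101011
Step 1 - Invert all bits: 1011000110010100
Step 2 - Add 1: 1011000110010100 + 1
= 1011000110010101 (represents -20075)


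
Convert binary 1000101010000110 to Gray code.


Binary: 1000101010000110
Gray code: G = B XOR (B >> 1)
B >> 1 = 0100010101000011
1000101010000110 XOR 0100010101000011:
  1 XOR 0 = 1
  0 XOR 1 = 1
  0 XOR 0 = 0
  0 XOR 0 = 0
  1 XOR 0 = 1
  0 XOR 1 = 1
  1 XOR 0 = 1
  0 XOR 1 = 1
  1 XOR 0 = 1
  0 XOR 1 = 1
  0 XOR 0 = 0
  0 XOR 0 = 0
  0 XOR 0 = 0
  1 XOR 0 = 1
  1 XOR 1 = 0
  0 XOR 1 = 1
= 1100111111000101


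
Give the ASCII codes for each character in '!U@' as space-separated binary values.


String: '!U@'  (3 characters)
Per-character ASCII lookup:
  '!': special character: '!' = 33 → 100001
  'U': uppercase starts at 65: 'U' = 65 + 20 = 85 → 1010101
  '@': special character: '@' = 64 → 1000000
= 100001 1010101 1000000


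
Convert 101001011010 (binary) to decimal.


Positional values:
Bit 1: 1 × 2^1 = 2
Bit 3: 1 × 2^3 = 8
Bit 4: 1 × 2^4 = 16
Bit 6: 1 × 2^6 = 64
Bit 9: 1 × 2^9 = 512
Bit 11: 1 × 2^11 = 2048
Sum = 2 + 8 + 16 + 64 + 512 + 2048
= 2650


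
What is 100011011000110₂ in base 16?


Group into 4-bit nibbles: 0100011011000110
  0100 = 4
  0110 = 6
  1100 = C
  0110 = 6
= 0x46C6


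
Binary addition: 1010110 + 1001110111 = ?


Align and add column by column (LSB to MSB, carry propagating):
  00001010110
+ 01001110111
  -----------
  col 0: 0 + 1 + 0 (carry in) = 1 → bit 1, carry out 0
  col 1: 1 + 1 + 0 (carry in) = 2 → bit 0, carry out 1
  col 2: 1 + 1 + 1 (carry in) = 3 → bit 1, carry out 1
  col 3: 0 + 0 + 1 (carry in) = 1 → bit 1, carry out 0
  col 4: 1 + 1 + 0 (carry in) = 2 → bit 0, carry out 1
  col 5: 0 + 1 + 1 (carry in) = 2 → bit 0, carry out 1
  col 6: 1 + 1 + 1 (carry in) = 3 → bit 1, carry out 1
  col 7: 0 + 0 + 1 (carry in) = 1 → bit 1, carry out 0
  col 8: 0 + 0 + 0 (carry in) = 0 → bit 0, carry out 0
  col 9: 0 + 1 + 0 (carry in) = 1 → bit 1, carry out 0
  col 10: 0 + 0 + 0 (carry in) = 0 → bit 0, carry out 0
Reading bits MSB→LSB: 01011001101
Strip leading zeros: 1011001101
= 1011001101


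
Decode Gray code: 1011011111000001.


Gray code: 1011011111000001
MSB stays the same: 1
Each subsequent bit = prev_binary XOR current_gray:
  B[1] = 1 XOR 0 = 1
  B[2] = 1 XOR 1 = 0
  B[3] = 0 XOR 1 = 1
  B[4] = 1 XOR 0 = 1
  B[5] = 1 XOR 1 = 0
  B[6] = 0 XOR 1 = 1
  B[7] = 1 XOR 1 = 0
  B[8] = 0 XOR 1 = 1
  B[9] = 1 XOR 1 = 0
  B[10] = 0 XOR 0 = 0
  B[11] = 0 XOR 0 = 0
  B[12] = 0 XOR 0 = 0
  B[13] = 0 XOR 0 = 0
  B[14] = 0 XOR 0 = 0
  B[15] = 0 XOR 1 = 1
= 1101101010000001 (55937 decimal)


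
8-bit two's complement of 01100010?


Original: 01100010
Step 1 - Invert all bits: 10011101
Step 2 - Add 1: 10011101 + 1
= 10011110 (represents -98)


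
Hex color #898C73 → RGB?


Hex: #898C73
R = 89₁₆ = 137
G = 8C₁₆ = 140
B = 73₁₆ = 115
= RGB(137, 140, 115)


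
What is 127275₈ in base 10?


Positional values:
Position 0: 5 × 8^0 = 5
Position 1: 7 × 8^1 = 56
Position 2: 2 × 8^2 = 128
Position 3: 7 × 8^3 = 3584
Position 4: 2 × 8^4 = 8192
Position 5: 1 × 8^5 = 32768
Sum = 5 + 56 + 128 + 3584 + 8192 + 32768
= 44733


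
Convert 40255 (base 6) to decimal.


Positional values (base 6):
  5 × 6^0 = 5 × 1 = 5
  5 × 6^1 = 5 × 6 = 30
  2 × 6^2 = 2 × 36 = 72
  0 × 6^3 = 0 × 216 = 0
  4 × 6^4 = 4 × 1296 = 5184
Sum = 5 + 30 + 72 + 0 + 5184
= 5291


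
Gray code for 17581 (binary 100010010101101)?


Binary: 100010010101101
Gray code: G = B XOR (B >> 1)
B >> 1 = 010001001010110
100010010101101 XOR 010001001010110:
  1 XOR 0 = 1
  0 XOR 1 = 1
  0 XOR 0 = 0
  0 XOR 0 = 0
  1 XOR 0 = 1
  0 XOR 1 = 1
  0 XOR 0 = 0
  1 XOR 0 = 1
  0 XOR 1 = 1
  1 XOR 0 = 1
  0 XOR 1 = 1
  1 XOR 0 = 1
  1 XOR 1 = 0
  0 XOR 1 = 1
  1 XOR 0 = 1
= 110011011111011


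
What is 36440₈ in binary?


Each octal digit → 3 binary bits:
  3 = 011
  6 = 110
  4 = 100
  4 = 100
  0 = 000
Concatenate: 011 110 100 100 000
= 011110100100000


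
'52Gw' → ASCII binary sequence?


String: '52Gw'  (4 characters)
Per-character ASCII lookup:
  '5': digits start at 48: '5' = 48 + 5 = 53 → 110101
  '2': digits start at 48: '2' = 48 + 2 = 50 → 110010
  'G': uppercase starts at 65: 'G' = 65 + 6 = 71 → 1000111
  'w': lowercase starts at 97: 'w' = 97 + 22 = 119 → 1110111
= 110101 110010 1000111 1110111


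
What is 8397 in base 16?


Divide by 16 repeatedly:
8397 ÷ 16 = 524 remainder 13 (D)
524 ÷ 16 = 32 remainder 12 (C)
32 ÷ 16 = 2 remainder 0 (0)
2 ÷ 16 = 0 remainder 2 (2)
Reading remainders bottom-up:
= 0x20CD


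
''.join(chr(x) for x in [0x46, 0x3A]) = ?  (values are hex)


Codes (hex): 0x46 0x3A
Per-code ASCII lookup:
  0x46 = 70  (range 65-90: uppercase, 70 - 65 = 5) → 'F'
  0x3A = 58  (special character) → ':'
= 'F:'


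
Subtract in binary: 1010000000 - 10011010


Align and subtract column by column (LSB to MSB, borrowing when needed):
  1010000000
- 0010011010
  ----------
  col 0: (0 - 0 borrow-in) - 0 → 0 - 0 = 0, borrow out 0
  col 1: (0 - 0 borrow-in) - 1 → borrow from next column: (0+2) - 1 = 1, borrow out 1
  col 2: (0 - 1 borrow-in) - 0 → borrow from next column: (-1+2) - 0 = 1, borrow out 1
  col 3: (0 - 1 borrow-in) - 1 → borrow from next column: (-1+2) - 1 = 0, borrow out 1
  col 4: (0 - 1 borrow-in) - 1 → borrow from next column: (-1+2) - 1 = 0, borrow out 1
  col 5: (0 - 1 borrow-in) - 0 → borrow from next column: (-1+2) - 0 = 1, borrow out 1
  col 6: (0 - 1 borrow-in) - 0 → borrow from next column: (-1+2) - 0 = 1, borrow out 1
  col 7: (1 - 1 borrow-in) - 1 → borrow from next column: (0+2) - 1 = 1, borrow out 1
  col 8: (0 - 1 borrow-in) - 0 → borrow from next column: (-1+2) - 0 = 1, borrow out 1
  col 9: (1 - 1 borrow-in) - 0 → 0 - 0 = 0, borrow out 0
Reading bits MSB→LSB: 0111100110
Strip leading zeros: 111100110
= 111100110


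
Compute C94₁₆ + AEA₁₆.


Align and add column by column (LSB to MSB, each column mod 16 with carry):
  0C94
+ 0AEA
  ----
  col 0: 4(4) + A(10) + 0 (carry in) = 14 → E(14), carry out 0
  col 1: 9(9) + E(14) + 0 (carry in) = 23 → 7(7), carry out 1
  col 2: C(12) + A(10) + 1 (carry in) = 23 → 7(7), carry out 1
  col 3: 0(0) + 0(0) + 1 (carry in) = 1 → 1(1), carry out 0
Reading digits MSB→LSB: 177E
Strip leading zeros: 177E
= 0x177E


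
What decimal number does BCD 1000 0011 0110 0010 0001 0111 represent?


Each 4-bit group → digit:
  1000 → 8
  0011 → 3
  0110 → 6
  0010 → 2
  0001 → 1
  0111 → 7
= 836217


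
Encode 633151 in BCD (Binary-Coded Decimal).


Each digit → 4-bit binary:
  6 → 0110
  3 → 0011
  3 → 0011
  1 → 0001
  5 → 0101
  1 → 0001
= 0110 0011 0011 0001 0101 0001


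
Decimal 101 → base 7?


Divide by 7 repeatedly:
101 ÷ 7 = 14 remainder 3
14 ÷ 7 = 2 remainder 0
2 ÷ 7 = 0 remainder 2
Reading remainders bottom-up:
= 203


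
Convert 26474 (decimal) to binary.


Divide by 2 repeatedly:
26474 ÷ 2 = 13237 remainder 0
13237 ÷ 2 = 6618 remainder 1
6618 ÷ 2 = 3309 remainder 0
3309 ÷ 2 = 1654 remainder 1
1654 ÷ 2 = 827 remainder 0
827 ÷ 2 = 413 remainder 1
413 ÷ 2 = 206 remainder 1
206 ÷ 2 = 103 remainder 0
103 ÷ 2 = 51 remainder 1
51 ÷ 2 = 25 remainder 1
25 ÷ 2 = 12 remainder 1
12 ÷ 2 = 6 remainder 0
6 ÷ 2 = 3 remainder 0
3 ÷ 2 = 1 remainder 1
1 ÷ 2 = 0 remainder 1
Reading remainders bottom-up:
= 110011101101010


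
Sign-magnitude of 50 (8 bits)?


Sign bit: 0 (positive)
Magnitude: 50 = 0110010
= 00110010


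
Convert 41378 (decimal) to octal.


Divide by 8 repeatedly:
41378 ÷ 8 = 5172 remainder 2
5172 ÷ 8 = 646 remainder 4
646 ÷ 8 = 80 remainder 6
80 ÷ 8 = 10 remainder 0
10 ÷ 8 = 1 remainder 2
1 ÷ 8 = 0 remainder 1
Reading remainders bottom-up:
= 0o120642


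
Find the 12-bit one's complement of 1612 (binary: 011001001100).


Original: 011001001100
Invert all bits:
  bit 0: 0 → 1
  bit 1: 1 → 0
  bit 2: 1 → 0
  bit 3: 0 → 1
  bit 4: 0 → 1
  bit 5: 1 → 0
  bit 6: 0 → 1
  bit 7: 0 → 1
  bit 8: 1 → 0
  bit 9: 1 → 0
  bit 10: 0 → 1
  bit 11: 0 → 1
= 100110110011


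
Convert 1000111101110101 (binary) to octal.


Group into 3-bit groups: 001000111101110101
  001 = 1
  000 = 0
  111 = 7
  101 = 5
  110 = 6
  101 = 5
= 0o107565


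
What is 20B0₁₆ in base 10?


Positional values:
Position 0: 0 × 16^0 = 0 × 1 = 0
Position 1: B × 16^1 = 11 × 16 = 176
Position 2: 0 × 16^2 = 0 × 256 = 0
Position 3: 2 × 16^3 = 2 × 4096 = 8192
Sum = 0 + 176 + 0 + 8192
= 8368


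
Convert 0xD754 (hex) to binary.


Each hex digit → 4 binary bits:
  D = 1101
  7 = 0111
  5 = 0101
  4 = 0100
Concatenate: 1101 0111 0101 0100
= 1101011101010100


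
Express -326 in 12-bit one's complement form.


Original: 000101000110
Invert all bits:
  bit 0: 0 → 1
  bit 1: 0 → 1
  bit 2: 0 → 1
  bit 3: 1 → 0
  bit 4: 0 → 1
  bit 5: 1 → 0
  bit 6: 0 → 1
  bit 7: 0 → 1
  bit 8: 0 → 1
  bit 9: 1 → 0
  bit 10: 1 → 0
  bit 11: 0 → 1
= 111010111001


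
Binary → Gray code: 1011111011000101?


Binary: 1011111011000101
Gray code: G = B XOR (B >> 1)
B >> 1 = 0101111101100010
1011111011000101 XOR 0101111101100010:
  1 XOR 0 = 1
  0 XOR 1 = 1
  1 XOR 0 = 1
  1 XOR 1 = 0
  1 XOR 1 = 0
  1 XOR 1 = 0
  1 XOR 1 = 0
  0 XOR 1 = 1
  1 XOR 0 = 1
  1 XOR 1 = 0
  0 XOR 1 = 1
  0 XOR 0 = 0
  0 XOR 0 = 0
  1 XOR 0 = 1
  0 XOR 1 = 1
  1 XOR 0 = 1
= 1110000110100111


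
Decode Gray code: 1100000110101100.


Gray code: 1100000110101100
MSB stays the same: 1
Each subsequent bit = prev_binary XOR current_gray:
  B[1] = 1 XOR 1 = 0
  B[2] = 0 XOR 0 = 0
  B[3] = 0 XOR 0 = 0
  B[4] = 0 XOR 0 = 0
  B[5] = 0 XOR 0 = 0
  B[6] = 0 XOR 0 = 0
  B[7] = 0 XOR 1 = 1
  B[8] = 1 XOR 1 = 0
  B[9] = 0 XOR 0 = 0
  B[10] = 0 XOR 1 = 1
  B[11] = 1 XOR 0 = 1
  B[12] = 1 XOR 1 = 0
  B[13] = 0 XOR 1 = 1
  B[14] = 1 XOR 0 = 1
  B[15] = 1 XOR 0 = 1
= 1000000100110111 (33079 decimal)


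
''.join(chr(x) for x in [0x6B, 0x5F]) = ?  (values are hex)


Codes (hex): 0x6B 0x5F
Per-code ASCII lookup:
  0x6B = 107  (range 97-122: lowercase, 107 - 97 = 10) → 'k'
  0x5F = 95  (special character) → '_'
= 'k_'


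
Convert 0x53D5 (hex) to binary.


Each hex digit → 4 binary bits:
  5 = 0101
  3 = 0011
  D = 1101
  5 = 0101
Concatenate: 0101 0011 1101 0101
= 0101001111010101


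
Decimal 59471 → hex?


Divide by 16 repeatedly:
59471 ÷ 16 = 3716 remainder 15 (F)
3716 ÷ 16 = 232 remainder 4 (4)
232 ÷ 16 = 14 remainder 8 (8)
14 ÷ 16 = 0 remainder 14 (E)
Reading remainders bottom-up:
= 0xE84F


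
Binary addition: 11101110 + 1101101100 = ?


Align and add column by column (LSB to MSB, carry propagating):
  00011101110
+ 01101101100
  -----------
  col 0: 0 + 0 + 0 (carry in) = 0 → bit 0, carry out 0
  col 1: 1 + 0 + 0 (carry in) = 1 → bit 1, carry out 0
  col 2: 1 + 1 + 0 (carry in) = 2 → bit 0, carry out 1
  col 3: 1 + 1 + 1 (carry in) = 3 → bit 1, carry out 1
  col 4: 0 + 0 + 1 (carry in) = 1 → bit 1, carry out 0
  col 5: 1 + 1 + 0 (carry in) = 2 → bit 0, carry out 1
  col 6: 1 + 1 + 1 (carry in) = 3 → bit 1, carry out 1
  col 7: 1 + 0 + 1 (carry in) = 2 → bit 0, carry out 1
  col 8: 0 + 1 + 1 (carry in) = 2 → bit 0, carry out 1
  col 9: 0 + 1 + 1 (carry in) = 2 → bit 0, carry out 1
  col 10: 0 + 0 + 1 (carry in) = 1 → bit 1, carry out 0
Reading bits MSB→LSB: 10001011010
Strip leading zeros: 10001011010
= 10001011010


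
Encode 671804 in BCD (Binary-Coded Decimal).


Each digit → 4-bit binary:
  6 → 0110
  7 → 0111
  1 → 0001
  8 → 1000
  0 → 0000
  4 → 0100
= 0110 0111 0001 1000 0000 0100


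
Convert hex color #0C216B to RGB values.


Hex: #0C216B
R = 0C₁₆ = 12
G = 21₁₆ = 33
B = 6B₁₆ = 107
= RGB(12, 33, 107)


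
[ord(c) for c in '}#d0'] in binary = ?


String: '}#d0'  (4 characters)
Per-character ASCII lookup:
  '}': special character: '}' = 125 → 1111101
  '#': special character: '#' = 35 → 100011
  'd': lowercase starts at 97: 'd' = 97 + 3 = 100 → 1100100
  '0': digits start at 48: '0' = 48 + 0 = 48 → 110000
= 1111101 100011 1100100 110000


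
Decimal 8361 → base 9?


Divide by 9 repeatedly:
8361 ÷ 9 = 929 remainder 0
929 ÷ 9 = 103 remainder 2
103 ÷ 9 = 11 remainder 4
11 ÷ 9 = 1 remainder 2
1 ÷ 9 = 0 remainder 1
Reading remainders bottom-up:
= 12420


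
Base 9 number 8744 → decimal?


Positional values (base 9):
  4 × 9^0 = 4 × 1 = 4
  4 × 9^1 = 4 × 9 = 36
  7 × 9^2 = 7 × 81 = 567
  8 × 9^3 = 8 × 729 = 5832
Sum = 4 + 36 + 567 + 5832
= 6439


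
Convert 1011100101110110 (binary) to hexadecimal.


Group into 4-bit nibbles: 1011100101110110
  1011 = B
  1001 = 9
  0111 = 7
  0110 = 6
= 0xB976


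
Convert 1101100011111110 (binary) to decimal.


Positional values:
Bit 1: 1 × 2^1 = 2
Bit 2: 1 × 2^2 = 4
Bit 3: 1 × 2^3 = 8
Bit 4: 1 × 2^4 = 16
Bit 5: 1 × 2^5 = 32
Bit 6: 1 × 2^6 = 64
Bit 7: 1 × 2^7 = 128
Bit 11: 1 × 2^11 = 2048
Bit 12: 1 × 2^12 = 4096
Bit 14: 1 × 2^14 = 16384
Bit 15: 1 × 2^15 = 32768
Sum = 2 + 4 + 8 + 16 + 32 + 64 + 128 + 2048 + 4096 + 16384 + 32768
= 55550


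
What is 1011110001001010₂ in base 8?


Group into 3-bit groups: 001011110001001010
  001 = 1
  011 = 3
  110 = 6
  001 = 1
  001 = 1
  010 = 2
= 0o136112


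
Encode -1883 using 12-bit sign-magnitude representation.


Sign bit: 1 (negative)
Magnitude: 1883 = 11101011011
= 111101011011


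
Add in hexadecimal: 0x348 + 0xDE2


Align and add column by column (LSB to MSB, each column mod 16 with carry):
  0348
+ 0DE2
  ----
  col 0: 8(8) + 2(2) + 0 (carry in) = 10 → A(10), carry out 0
  col 1: 4(4) + E(14) + 0 (carry in) = 18 → 2(2), carry out 1
  col 2: 3(3) + D(13) + 1 (carry in) = 17 → 1(1), carry out 1
  col 3: 0(0) + 0(0) + 1 (carry in) = 1 → 1(1), carry out 0
Reading digits MSB→LSB: 112A
Strip leading zeros: 112A
= 0x112A


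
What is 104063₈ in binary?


Each octal digit → 3 binary bits:
  1 = 001
  0 = 000
  4 = 100
  0 = 000
  6 = 110
  3 = 011
Concatenate: 001 000 100 000 110 011
= 001000100000110011


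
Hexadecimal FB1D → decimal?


Positional values:
Position 0: D × 16^0 = 13 × 1 = 13
Position 1: 1 × 16^1 = 1 × 16 = 16
Position 2: B × 16^2 = 11 × 256 = 2816
Position 3: F × 16^3 = 15 × 4096 = 61440
Sum = 13 + 16 + 2816 + 61440
= 64285


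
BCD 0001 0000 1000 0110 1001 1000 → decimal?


Each 4-bit group → digit:
  0001 → 1
  0000 → 0
  1000 → 8
  0110 → 6
  1001 → 9
  1000 → 8
= 108698


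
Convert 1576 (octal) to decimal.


Positional values:
Position 0: 6 × 8^0 = 6
Position 1: 7 × 8^1 = 56
Position 2: 5 × 8^2 = 320
Position 3: 1 × 8^3 = 512
Sum = 6 + 56 + 320 + 512
= 894


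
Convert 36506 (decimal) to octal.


Divide by 8 repeatedly:
36506 ÷ 8 = 4563 remainder 2
4563 ÷ 8 = 570 remainder 3
570 ÷ 8 = 71 remainder 2
71 ÷ 8 = 8 remainder 7
8 ÷ 8 = 1 remainder 0
1 ÷ 8 = 0 remainder 1
Reading remainders bottom-up:
= 0o107232


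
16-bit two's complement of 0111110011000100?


Original: 0111110011000100
Step 1 - Invert all bits: 1000001100111011
Step 2 - Add 1: 1000001100111011 + 1
= 1000001100111100 (represents -31940)


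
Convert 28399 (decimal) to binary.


Divide by 2 repeatedly:
28399 ÷ 2 = 14199 remainder 1
14199 ÷ 2 = 7099 remainder 1
7099 ÷ 2 = 3549 remainder 1
3549 ÷ 2 = 1774 remainder 1
1774 ÷ 2 = 887 remainder 0
887 ÷ 2 = 443 remainder 1
443 ÷ 2 = 221 remainder 1
221 ÷ 2 = 110 remainder 1
110 ÷ 2 = 55 remainder 0
55 ÷ 2 = 27 remainder 1
27 ÷ 2 = 13 remainder 1
13 ÷ 2 = 6 remainder 1
6 ÷ 2 = 3 remainder 0
3 ÷ 2 = 1 remainder 1
1 ÷ 2 = 0 remainder 1
Reading remainders bottom-up:
= 110111011101111


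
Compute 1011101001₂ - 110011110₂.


Align and subtract column by column (LSB to MSB, borrowing when needed):
  1011101001
- 0110011110
  ----------
  col 0: (1 - 0 borrow-in) - 0 → 1 - 0 = 1, borrow out 0
  col 1: (0 - 0 borrow-in) - 1 → borrow from next column: (0+2) - 1 = 1, borrow out 1
  col 2: (0 - 1 borrow-in) - 1 → borrow from next column: (-1+2) - 1 = 0, borrow out 1
  col 3: (1 - 1 borrow-in) - 1 → borrow from next column: (0+2) - 1 = 1, borrow out 1
  col 4: (0 - 1 borrow-in) - 1 → borrow from next column: (-1+2) - 1 = 0, borrow out 1
  col 5: (1 - 1 borrow-in) - 0 → 0 - 0 = 0, borrow out 0
  col 6: (1 - 0 borrow-in) - 0 → 1 - 0 = 1, borrow out 0
  col 7: (1 - 0 borrow-in) - 1 → 1 - 1 = 0, borrow out 0
  col 8: (0 - 0 borrow-in) - 1 → borrow from next column: (0+2) - 1 = 1, borrow out 1
  col 9: (1 - 1 borrow-in) - 0 → 0 - 0 = 0, borrow out 0
Reading bits MSB→LSB: 0101001011
Strip leading zeros: 101001011
= 101001011


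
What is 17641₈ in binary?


Each octal digit → 3 binary bits:
  1 = 001
  7 = 111
  6 = 110
  4 = 100
  1 = 001
Concatenate: 001 111 110 100 001
= 001111110100001


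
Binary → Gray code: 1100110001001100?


Binary: 1100110001001100
Gray code: G = B XOR (B >> 1)
B >> 1 = 0110011000100110
1100110001001100 XOR 0110011000100110:
  1 XOR 0 = 1
  1 XOR 1 = 0
  0 XOR 1 = 1
  0 XOR 0 = 0
  1 XOR 0 = 1
  1 XOR 1 = 0
  0 XOR 1 = 1
  0 XOR 0 = 0
  0 XOR 0 = 0
  1 XOR 0 = 1
  0 XOR 1 = 1
  0 XOR 0 = 0
  1 XOR 0 = 1
  1 XOR 1 = 0
  0 XOR 1 = 1
  0 XOR 0 = 0
= 1010101001101010
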